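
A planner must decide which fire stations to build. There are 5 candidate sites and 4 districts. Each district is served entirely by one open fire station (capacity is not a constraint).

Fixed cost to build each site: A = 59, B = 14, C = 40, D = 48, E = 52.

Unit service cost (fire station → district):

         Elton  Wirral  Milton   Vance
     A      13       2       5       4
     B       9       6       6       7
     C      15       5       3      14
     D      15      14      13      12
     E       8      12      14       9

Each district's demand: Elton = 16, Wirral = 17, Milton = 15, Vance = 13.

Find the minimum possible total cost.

For any fixed open set, each district goes to its cheapest open site; total = fixed + service.
{A, B}: Elton→B 9·16=144, Wirral→A 2·17=34, Milton→A 5·15=75, Vance→A 4·13=52. Service 305; fixed 73; total 378.
{A, B, C}: service 275 + fixed 113 = 388
{A, E}: service 289 + fixed 111 = 400
{A, B, C, D, E}: service 259 + fixed 213 = 472
No other subset beats 378.

Minimum total cost: 378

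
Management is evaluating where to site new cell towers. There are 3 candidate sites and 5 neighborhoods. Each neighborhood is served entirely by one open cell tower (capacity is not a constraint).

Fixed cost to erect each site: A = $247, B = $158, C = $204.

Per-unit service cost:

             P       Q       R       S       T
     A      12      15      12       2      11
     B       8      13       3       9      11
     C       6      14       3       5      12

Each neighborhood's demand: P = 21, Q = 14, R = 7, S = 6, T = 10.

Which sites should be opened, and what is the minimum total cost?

Open B only; minimum total cost 693.

For any fixed open set, each neighborhood goes to its cheapest open site; total = fixed + service.
{B}: P→B 8·21=168, Q→B 13·14=182, R→B 3·7=21, S→B 9·6=54, T→B 11·10=110. Service 535; fixed 158; total 693.
{C}: service 493 + fixed 204 = 697
{B, C}: service 469 + fixed 362 = 831
{A, B, C}: service 451 + fixed 609 = 1060
No other subset beats 693.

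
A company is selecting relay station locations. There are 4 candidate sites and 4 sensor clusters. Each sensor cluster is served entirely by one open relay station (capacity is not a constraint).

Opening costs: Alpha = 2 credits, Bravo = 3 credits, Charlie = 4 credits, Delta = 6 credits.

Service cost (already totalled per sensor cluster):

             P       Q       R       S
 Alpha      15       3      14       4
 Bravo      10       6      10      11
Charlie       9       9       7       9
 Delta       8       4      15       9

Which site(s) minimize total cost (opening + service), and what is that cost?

For any fixed open set, each sensor cluster goes to its cheapest open site; total = fixed + service.
{Alpha, Charlie}: P→Charlie 9, Q→Alpha 3, R→Charlie 7, S→Alpha 4. Service 23; fixed 6; total 29.
{Alpha, Bravo}: P→Bravo 10, Q→Alpha 3, R→Bravo 10, S→Alpha 4. Service 27; fixed 5; total 32.
{Alpha, Bravo, Charlie}: P→Charlie 9, Q→Alpha 3, R→Charlie 7, S→Alpha 4. Service 23; fixed 9; total 32.
{Alpha, Bravo, Charlie, Delta}: service 22 + fixed 15 = 37
No other subset beats 29.

Open Alpha and Charlie; minimum total cost 29.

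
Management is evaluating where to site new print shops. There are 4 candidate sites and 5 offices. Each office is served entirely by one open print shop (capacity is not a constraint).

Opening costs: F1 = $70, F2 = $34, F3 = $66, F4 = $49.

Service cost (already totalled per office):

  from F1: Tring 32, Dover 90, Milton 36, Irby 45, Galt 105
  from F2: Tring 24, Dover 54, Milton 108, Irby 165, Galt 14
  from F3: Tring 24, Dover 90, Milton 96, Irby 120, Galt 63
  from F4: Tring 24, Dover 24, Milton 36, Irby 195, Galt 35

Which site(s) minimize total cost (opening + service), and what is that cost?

Open F1 and F2; minimum total cost 277.

For any fixed open set, each office goes to its cheapest open site; total = fixed + service.
{F1, F2}: Tring→F2 24, Dover→F2 54, Milton→F1 36, Irby→F1 45, Galt→F2 14. Service 173; fixed 104; total 277.
{F1, F4}: Tring→F4 24, Dover→F4 24, Milton→F1 36, Irby→F1 45, Galt→F4 35. Service 164; fixed 119; total 283.
{F1, F2, F4}: Tring→F2 24, Dover→F4 24, Milton→F1 36, Irby→F1 45, Galt→F2 14. Service 143; fixed 153; total 296.
{F1, F2, F3, F4}: service 143 + fixed 219 = 362
No other subset beats 277.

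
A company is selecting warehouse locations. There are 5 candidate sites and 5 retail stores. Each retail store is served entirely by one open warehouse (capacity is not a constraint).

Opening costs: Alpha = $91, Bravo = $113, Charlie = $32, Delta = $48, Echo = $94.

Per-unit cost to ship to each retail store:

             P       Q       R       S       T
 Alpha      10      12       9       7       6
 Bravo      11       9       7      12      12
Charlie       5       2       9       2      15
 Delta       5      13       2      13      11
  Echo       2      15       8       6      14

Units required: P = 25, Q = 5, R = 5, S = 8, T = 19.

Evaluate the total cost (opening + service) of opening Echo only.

Each retail store is assigned to its cheapest site among the open ones.
{Echo}: P→Echo 2·25=50, Q→Echo 15·5=75, R→Echo 8·5=40, S→Echo 6·8=48, T→Echo 14·19=266. Service 479; fixed 94; total 573.

Total cost: 573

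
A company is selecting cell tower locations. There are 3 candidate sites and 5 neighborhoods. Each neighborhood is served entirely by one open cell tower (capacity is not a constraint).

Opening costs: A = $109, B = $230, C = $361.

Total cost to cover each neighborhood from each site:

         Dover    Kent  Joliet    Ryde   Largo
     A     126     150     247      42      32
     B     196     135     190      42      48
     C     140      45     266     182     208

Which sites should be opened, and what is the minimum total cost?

For any fixed open set, each neighborhood goes to its cheapest open site; total = fixed + service.
{A}: Dover→A 126, Kent→A 150, Joliet→A 247, Ryde→A 42, Largo→A 32. Service 597; fixed 109; total 706.
{B}: Dover→B 196, Kent→B 135, Joliet→B 190, Ryde→B 42, Largo→B 48. Service 611; fixed 230; total 841.
{A, B}: Dover→A 126, Kent→B 135, Joliet→B 190, Ryde→A 42, Largo→A 32. Service 525; fixed 339; total 864.
{A, B, C}: service 435 + fixed 700 = 1135
(All 7 nonempty subsets were checked; A only is lowest.)

Open A only; minimum total cost 706.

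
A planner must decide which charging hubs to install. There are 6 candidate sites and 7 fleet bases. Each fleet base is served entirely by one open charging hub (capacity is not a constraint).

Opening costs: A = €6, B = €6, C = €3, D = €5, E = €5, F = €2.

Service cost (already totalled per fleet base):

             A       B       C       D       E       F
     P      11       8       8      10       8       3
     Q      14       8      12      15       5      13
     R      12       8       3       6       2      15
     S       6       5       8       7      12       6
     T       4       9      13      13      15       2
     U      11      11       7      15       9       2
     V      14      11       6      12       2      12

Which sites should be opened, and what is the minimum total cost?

For any fixed open set, each fleet base goes to its cheapest open site; total = fixed + service.
{E, F}: P→F 3, Q→E 5, R→E 2, S→F 6, T→F 2, U→F 2, V→E 2. Service 22; fixed 7; total 29.
{C, E, F}: service 22 + fixed 10 = 32
{B, E, F}: P→F 3, Q→E 5, R→E 2, S→B 5, T→F 2, U→F 2, V→E 2. Service 21; fixed 13; total 34.
{A, B, C, D, E, F}: P→F 3, Q→E 5, R→E 2, S→B 5, T→F 2, U→F 2, V→E 2. Service 21; fixed 27; total 48.
No other subset beats 29.

Open E and F; minimum total cost 29.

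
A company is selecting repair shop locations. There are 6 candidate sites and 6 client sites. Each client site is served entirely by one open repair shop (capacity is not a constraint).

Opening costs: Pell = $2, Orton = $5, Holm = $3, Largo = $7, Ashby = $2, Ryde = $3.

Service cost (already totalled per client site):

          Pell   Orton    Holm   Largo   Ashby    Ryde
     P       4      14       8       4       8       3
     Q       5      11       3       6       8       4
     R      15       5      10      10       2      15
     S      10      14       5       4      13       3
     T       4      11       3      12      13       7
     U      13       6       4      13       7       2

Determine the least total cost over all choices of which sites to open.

Minimum total cost: 24

For any fixed open set, each client site goes to its cheapest open site; total = fixed + service.
{Holm, Ashby, Ryde}: P→Ryde 3, Q→Holm 3, R→Ashby 2, S→Ryde 3, T→Holm 3, U→Ryde 2. Service 16; fixed 8; total 24.
{Pell, Ashby, Ryde}: service 18 + fixed 7 = 25
{Pell, Holm, Ashby, Ryde}: service 16 + fixed 10 = 26
{Pell, Orton, Holm, Largo, Ashby, Ryde}: P→Ryde 3, Q→Holm 3, R→Ashby 2, S→Ryde 3, T→Holm 3, U→Ryde 2. Service 16; fixed 22; total 38.
No other subset beats 24.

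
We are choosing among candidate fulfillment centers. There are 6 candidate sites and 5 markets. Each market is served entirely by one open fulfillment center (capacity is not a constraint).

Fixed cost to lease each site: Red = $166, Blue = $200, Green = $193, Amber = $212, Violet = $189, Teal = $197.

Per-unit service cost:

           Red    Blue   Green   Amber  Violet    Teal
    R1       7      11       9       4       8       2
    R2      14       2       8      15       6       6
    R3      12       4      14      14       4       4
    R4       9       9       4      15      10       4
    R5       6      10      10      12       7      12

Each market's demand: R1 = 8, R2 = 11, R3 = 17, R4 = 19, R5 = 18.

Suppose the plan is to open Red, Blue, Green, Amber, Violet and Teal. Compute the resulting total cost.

Total cost: 1447

Each market is assigned to its cheapest site among the open ones.
{Red, Blue, Green, Amber, Violet, Teal}: R1→Teal 2·8=16, R2→Blue 2·11=22, R3→Blue 4·17=68, R4→Green 4·19=76, R5→Red 6·18=108. Service 290; fixed 1157; total 1447.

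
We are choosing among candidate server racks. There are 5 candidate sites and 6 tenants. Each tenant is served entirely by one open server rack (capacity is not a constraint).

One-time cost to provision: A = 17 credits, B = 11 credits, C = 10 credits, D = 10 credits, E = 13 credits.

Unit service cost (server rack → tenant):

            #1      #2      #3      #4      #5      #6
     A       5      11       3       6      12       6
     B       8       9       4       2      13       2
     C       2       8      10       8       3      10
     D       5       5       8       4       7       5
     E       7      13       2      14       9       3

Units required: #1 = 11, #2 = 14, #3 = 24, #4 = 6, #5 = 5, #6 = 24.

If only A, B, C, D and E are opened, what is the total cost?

Each tenant is assigned to its cheapest site among the open ones.
{A, B, C, D, E}: #1→C 2·11=22, #2→D 5·14=70, #3→E 2·24=48, #4→B 2·6=12, #5→C 3·5=15, #6→B 2·24=48. Service 215; fixed 61; total 276.

Total cost: 276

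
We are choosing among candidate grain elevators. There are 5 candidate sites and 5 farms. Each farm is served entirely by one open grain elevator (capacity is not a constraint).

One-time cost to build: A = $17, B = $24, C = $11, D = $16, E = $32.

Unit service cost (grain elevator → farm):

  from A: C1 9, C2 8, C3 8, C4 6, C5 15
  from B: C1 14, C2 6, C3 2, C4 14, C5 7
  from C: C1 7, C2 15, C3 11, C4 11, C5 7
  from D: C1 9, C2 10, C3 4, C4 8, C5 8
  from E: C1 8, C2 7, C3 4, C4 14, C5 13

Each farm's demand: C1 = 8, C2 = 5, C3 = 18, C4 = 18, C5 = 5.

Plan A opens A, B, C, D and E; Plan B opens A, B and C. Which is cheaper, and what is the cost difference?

Plan B is cheaper by 48.

Plan A: {A, B, C, D, E}: C1→C 7·8=56, C2→B 6·5=30, C3→B 2·18=36, C4→A 6·18=108, C5→B 7·5=35. Service 265; fixed 100; total 365.
Plan B: {A, B, C}: C1→C 7·8=56, C2→B 6·5=30, C3→B 2·18=36, C4→A 6·18=108, C5→B 7·5=35. Service 265; fixed 52; total 317.
Difference: |365 − 317| = 48.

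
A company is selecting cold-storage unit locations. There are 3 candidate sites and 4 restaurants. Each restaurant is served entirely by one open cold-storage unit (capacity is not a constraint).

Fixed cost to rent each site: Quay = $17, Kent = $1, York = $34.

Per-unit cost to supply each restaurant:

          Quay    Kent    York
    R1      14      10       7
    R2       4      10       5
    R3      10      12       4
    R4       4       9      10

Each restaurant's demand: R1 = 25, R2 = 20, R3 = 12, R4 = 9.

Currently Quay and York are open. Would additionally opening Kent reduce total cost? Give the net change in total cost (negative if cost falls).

No — net change +1 (cost rises by 1).

Current service cost with {Quay, York}: 339.
Adding Kent: each restaurant re-picks its cheapest; new service cost 339, saving 0.
Extra fixed cost: 1. Net change = 1 − 0 = 1.
(Totals: 390 → 391.)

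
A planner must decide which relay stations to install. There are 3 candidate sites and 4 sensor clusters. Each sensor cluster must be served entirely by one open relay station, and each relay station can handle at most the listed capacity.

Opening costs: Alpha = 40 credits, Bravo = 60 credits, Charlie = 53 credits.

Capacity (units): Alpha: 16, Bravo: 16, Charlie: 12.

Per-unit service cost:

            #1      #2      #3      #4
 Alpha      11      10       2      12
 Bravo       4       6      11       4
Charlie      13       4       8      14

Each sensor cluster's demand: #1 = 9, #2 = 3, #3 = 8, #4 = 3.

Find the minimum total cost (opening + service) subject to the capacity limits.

Minimum total cost: 182

Open {Alpha, Bravo}: #1→Bravo 4·9=36, #2→Bravo 6·3=18, #3→Alpha 2·8=16, #4→Bravo 4·3=12.
Loads: Alpha carries 8/16, Bravo carries 15/16. Service 82; fixed 100; total 182.
Next best feasible plan costs 194.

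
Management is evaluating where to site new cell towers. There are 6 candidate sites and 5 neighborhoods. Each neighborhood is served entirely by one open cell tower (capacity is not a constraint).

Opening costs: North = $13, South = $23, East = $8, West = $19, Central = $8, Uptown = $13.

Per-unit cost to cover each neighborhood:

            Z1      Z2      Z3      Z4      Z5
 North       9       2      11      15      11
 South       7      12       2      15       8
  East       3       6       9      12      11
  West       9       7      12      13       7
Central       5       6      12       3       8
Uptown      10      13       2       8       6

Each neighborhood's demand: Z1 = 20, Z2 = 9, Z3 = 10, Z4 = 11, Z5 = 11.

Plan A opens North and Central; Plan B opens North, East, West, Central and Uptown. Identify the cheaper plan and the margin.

Plan A: {North, Central}: Z1→Central 5·20=100, Z2→North 2·9=18, Z3→North 11·10=110, Z4→Central 3·11=33, Z5→Central 8·11=88. Service 349; fixed 21; total 370.
Plan B: {North, East, West, Central, Uptown}: Z1→East 3·20=60, Z2→North 2·9=18, Z3→Uptown 2·10=20, Z4→Central 3·11=33, Z5→Uptown 6·11=66. Service 197; fixed 61; total 258.
Difference: |370 − 258| = 112.

Plan B is cheaper by 112.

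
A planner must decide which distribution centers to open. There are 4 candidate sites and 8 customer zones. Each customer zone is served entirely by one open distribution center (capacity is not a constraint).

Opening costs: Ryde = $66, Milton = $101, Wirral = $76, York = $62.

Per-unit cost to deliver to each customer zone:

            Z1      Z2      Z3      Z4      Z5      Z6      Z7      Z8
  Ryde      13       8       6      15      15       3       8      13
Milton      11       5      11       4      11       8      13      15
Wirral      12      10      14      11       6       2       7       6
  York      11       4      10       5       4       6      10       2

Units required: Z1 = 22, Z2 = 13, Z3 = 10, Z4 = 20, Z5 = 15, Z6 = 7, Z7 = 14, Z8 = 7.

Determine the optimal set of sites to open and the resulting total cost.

For any fixed open set, each customer zone goes to its cheapest open site; total = fixed + service.
{Ryde, York}: Z1→York 11·22=242, Z2→York 4·13=52, Z3→Ryde 6·10=60, Z4→York 5·20=100, Z5→York 4·15=60, Z6→Ryde 3·7=21, Z7→Ryde 8·14=112, Z8→York 2·7=14. Service 661; fixed 128; total 789.
{York}: service 750 + fixed 62 = 812
{Wirral, York}: service 680 + fixed 138 = 818
{Ryde, Milton, Wirral, York}: service 620 + fixed 305 = 925
(All 15 nonempty subsets were checked; Ryde and York is lowest.)

Open Ryde and York; minimum total cost 789.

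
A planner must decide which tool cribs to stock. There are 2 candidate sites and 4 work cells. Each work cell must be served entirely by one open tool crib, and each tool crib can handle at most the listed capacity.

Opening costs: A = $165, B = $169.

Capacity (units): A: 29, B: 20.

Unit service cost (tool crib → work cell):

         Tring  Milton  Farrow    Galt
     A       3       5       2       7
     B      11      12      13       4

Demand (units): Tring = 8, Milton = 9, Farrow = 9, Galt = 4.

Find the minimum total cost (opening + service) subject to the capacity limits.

Minimum total cost: 437

Open {A, B}: Tring→A 3·8=24, Milton→A 5·9=45, Farrow→A 2·9=18, Galt→B 4·4=16.
Loads: A carries 26/29, B carries 4/20. Service 103; fixed 334; total 437.
Next best feasible plan costs 500.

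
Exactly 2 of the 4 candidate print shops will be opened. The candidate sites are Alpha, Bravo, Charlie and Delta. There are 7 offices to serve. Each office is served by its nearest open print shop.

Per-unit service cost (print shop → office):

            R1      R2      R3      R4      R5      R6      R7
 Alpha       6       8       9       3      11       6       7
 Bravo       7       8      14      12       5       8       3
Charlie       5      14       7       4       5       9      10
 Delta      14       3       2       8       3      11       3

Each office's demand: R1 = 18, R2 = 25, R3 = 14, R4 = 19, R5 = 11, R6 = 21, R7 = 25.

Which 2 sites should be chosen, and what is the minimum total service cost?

Choose Alpha and Delta; total service cost 502.

With exactly 2 open, each office uses its cheapest among the chosen.
{Alpha, Delta}: R1→Alpha 6·18=108, R2→Delta 3·25=75, R3→Delta 2·14=28, R4→Alpha 3·19=57, R5→Delta 3·11=33, R6→Alpha 6·21=126, R7→Delta 3·25=75. Service cost 502.
{Charlie, Delta}: service cost 566
{Bravo, Delta}: service cost 657
Among all 6 size-2 choices, {Alpha, Delta} is lowest.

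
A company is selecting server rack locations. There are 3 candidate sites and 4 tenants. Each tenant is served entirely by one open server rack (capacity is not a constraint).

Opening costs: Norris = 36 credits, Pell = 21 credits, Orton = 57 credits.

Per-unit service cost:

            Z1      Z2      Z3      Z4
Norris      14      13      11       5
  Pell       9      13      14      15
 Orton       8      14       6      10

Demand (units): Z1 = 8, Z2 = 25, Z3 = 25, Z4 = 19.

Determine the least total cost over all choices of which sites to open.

For any fixed open set, each tenant goes to its cheapest open site; total = fixed + service.
{Norris, Orton}: Z1→Orton 8·8=64, Z2→Norris 13·25=325, Z3→Orton 6·25=150, Z4→Norris 5·19=95. Service 634; fixed 93; total 727.
{Norris, Pell, Orton}: Z1→Orton 8·8=64, Z2→Norris 13·25=325, Z3→Orton 6·25=150, Z4→Norris 5·19=95. Service 634; fixed 114; total 748.
{Pell, Orton}: Z1→Orton 8·8=64, Z2→Pell 13·25=325, Z3→Orton 6·25=150, Z4→Orton 10·19=190. Service 729; fixed 78; total 807.
{Pell}: Z1→Pell 9·8=72, Z2→Pell 13·25=325, Z3→Pell 14·25=350, Z4→Pell 15·19=285. Service 1032; fixed 21; total 1053.
(All 7 nonempty subsets were checked; Norris and Orton is lowest.)

Minimum total cost: 727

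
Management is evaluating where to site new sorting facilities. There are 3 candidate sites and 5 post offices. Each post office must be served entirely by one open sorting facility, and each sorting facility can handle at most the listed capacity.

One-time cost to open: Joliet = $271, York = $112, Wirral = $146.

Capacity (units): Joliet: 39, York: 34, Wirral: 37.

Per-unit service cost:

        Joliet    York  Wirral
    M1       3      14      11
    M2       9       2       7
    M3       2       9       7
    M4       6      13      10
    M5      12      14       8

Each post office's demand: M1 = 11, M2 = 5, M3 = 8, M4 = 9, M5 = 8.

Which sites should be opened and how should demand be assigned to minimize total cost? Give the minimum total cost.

Minimum total cost: 592

Open {Joliet, York}: M1→Joliet 3·11=33, M2→York 2·5=10, M3→Joliet 2·8=16, M4→Joliet 6·9=54, M5→Joliet 12·8=96.
Loads: Joliet carries 36/39, York carries 5/34. Service 209; fixed 383; total 592.
Next best feasible plan costs 599.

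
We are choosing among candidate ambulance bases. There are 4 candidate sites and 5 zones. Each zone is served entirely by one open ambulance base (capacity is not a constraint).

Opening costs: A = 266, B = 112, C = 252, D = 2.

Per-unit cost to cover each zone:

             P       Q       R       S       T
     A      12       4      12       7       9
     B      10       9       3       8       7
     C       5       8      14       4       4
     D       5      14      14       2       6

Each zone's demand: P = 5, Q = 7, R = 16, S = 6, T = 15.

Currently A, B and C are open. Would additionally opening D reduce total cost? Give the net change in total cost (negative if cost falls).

Yes — net change −10 (cost falls by 10).

Current service cost with {A, B, C}: 185.
Adding D: each zone re-picks its cheapest; new service cost 173, saving 12.
Extra fixed cost: 2. Net change = 2 − 12 = -10.
(Totals: 815 → 805.)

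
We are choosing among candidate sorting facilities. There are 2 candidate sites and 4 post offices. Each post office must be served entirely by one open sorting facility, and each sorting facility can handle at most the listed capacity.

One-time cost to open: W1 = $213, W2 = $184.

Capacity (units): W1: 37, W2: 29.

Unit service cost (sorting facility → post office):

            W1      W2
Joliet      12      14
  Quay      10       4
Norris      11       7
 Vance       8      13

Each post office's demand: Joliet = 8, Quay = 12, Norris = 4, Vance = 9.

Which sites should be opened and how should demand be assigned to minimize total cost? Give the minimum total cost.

Minimum total cost: 545

Open {W1}: Joliet→W1 12·8=96, Quay→W1 10·12=120, Norris→W1 11·4=44, Vance→W1 8·9=72.
Loads: W1 carries 33/37. Service 332; fixed 213; total 545.
Next best feasible plan costs 641.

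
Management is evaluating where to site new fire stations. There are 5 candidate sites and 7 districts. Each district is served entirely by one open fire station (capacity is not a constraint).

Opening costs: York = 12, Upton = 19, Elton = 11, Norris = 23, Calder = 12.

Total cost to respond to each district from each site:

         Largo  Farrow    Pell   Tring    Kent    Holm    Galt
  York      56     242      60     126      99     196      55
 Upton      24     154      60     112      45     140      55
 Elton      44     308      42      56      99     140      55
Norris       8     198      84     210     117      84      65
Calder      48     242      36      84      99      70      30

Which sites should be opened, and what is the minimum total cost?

For any fixed open set, each district goes to its cheapest open site; total = fixed + service.
{Upton, Elton, Calder}: Largo→Upton 24, Farrow→Upton 154, Pell→Calder 36, Tring→Elton 56, Kent→Upton 45, Holm→Calder 70, Galt→Calder 30. Service 415; fixed 42; total 457.
{Upton, Elton, Norris, Calder}: service 399 + fixed 65 = 464
{York, Upton, Elton, Calder}: Largo→Upton 24, Farrow→Upton 154, Pell→Calder 36, Tring→Elton 56, Kent→Upton 45, Holm→Calder 70, Galt→Calder 30. Service 415; fixed 54; total 469.
{York, Upton, Elton, Norris, Calder}: Largo→Norris 8, Farrow→Upton 154, Pell→Calder 36, Tring→Elton 56, Kent→Upton 45, Holm→Calder 70, Galt→Calder 30. Service 399; fixed 77; total 476.
No other subset beats 457.

Open Upton, Elton and Calder; minimum total cost 457.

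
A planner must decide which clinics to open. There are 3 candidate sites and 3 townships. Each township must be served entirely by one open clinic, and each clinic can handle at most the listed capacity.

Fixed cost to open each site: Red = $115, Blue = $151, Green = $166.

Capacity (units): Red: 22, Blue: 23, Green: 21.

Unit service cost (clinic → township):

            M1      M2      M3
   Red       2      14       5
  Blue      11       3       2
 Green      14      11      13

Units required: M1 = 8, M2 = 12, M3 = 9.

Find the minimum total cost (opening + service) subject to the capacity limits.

Minimum total cost: 336

Open {Red, Blue}: M1→Red 2·8=16, M2→Blue 3·12=36, M3→Blue 2·9=18.
Loads: Red carries 8/22, Blue carries 21/23. Service 70; fixed 266; total 336.
Next best feasible plan costs 363.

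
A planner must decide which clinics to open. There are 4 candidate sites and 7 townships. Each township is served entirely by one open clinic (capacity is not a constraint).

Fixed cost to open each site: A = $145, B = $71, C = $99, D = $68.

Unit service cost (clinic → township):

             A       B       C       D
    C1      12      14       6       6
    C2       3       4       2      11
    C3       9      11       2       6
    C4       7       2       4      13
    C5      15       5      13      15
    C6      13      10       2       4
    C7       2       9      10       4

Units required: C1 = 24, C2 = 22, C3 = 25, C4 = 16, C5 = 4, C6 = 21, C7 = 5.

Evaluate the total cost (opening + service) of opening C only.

Each township is assigned to its cheapest site among the open ones.
{C}: C1→C 6·24=144, C2→C 2·22=44, C3→C 2·25=50, C4→C 4·16=64, C5→C 13·4=52, C6→C 2·21=42, C7→C 10·5=50. Service 446; fixed 99; total 545.

Total cost: 545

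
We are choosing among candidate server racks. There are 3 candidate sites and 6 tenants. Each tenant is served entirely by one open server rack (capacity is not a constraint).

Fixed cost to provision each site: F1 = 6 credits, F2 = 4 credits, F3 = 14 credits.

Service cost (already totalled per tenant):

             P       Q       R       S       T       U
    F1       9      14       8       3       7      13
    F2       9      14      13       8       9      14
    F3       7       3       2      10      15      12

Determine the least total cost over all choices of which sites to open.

Minimum total cost: 54

For any fixed open set, each tenant goes to its cheapest open site; total = fixed + service.
{F1, F3}: P→F3 7, Q→F3 3, R→F3 2, S→F1 3, T→F1 7, U→F3 12. Service 34; fixed 20; total 54.
{F1, F2, F3}: service 34 + fixed 24 = 58
{F2, F3}: service 41 + fixed 18 = 59
{F2}: service 67 + fixed 4 = 71
No other subset beats 54.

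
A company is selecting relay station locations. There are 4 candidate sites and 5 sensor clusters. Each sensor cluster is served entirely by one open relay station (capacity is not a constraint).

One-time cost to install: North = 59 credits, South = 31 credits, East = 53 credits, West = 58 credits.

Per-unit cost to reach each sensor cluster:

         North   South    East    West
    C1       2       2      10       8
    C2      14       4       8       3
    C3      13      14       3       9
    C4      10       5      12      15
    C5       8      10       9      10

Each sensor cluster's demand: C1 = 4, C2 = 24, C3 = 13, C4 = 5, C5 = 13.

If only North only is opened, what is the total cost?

Total cost: 726

Each sensor cluster is assigned to its cheapest site among the open ones.
{North}: C1→North 2·4=8, C2→North 14·24=336, C3→North 13·13=169, C4→North 10·5=50, C5→North 8·13=104. Service 667; fixed 59; total 726.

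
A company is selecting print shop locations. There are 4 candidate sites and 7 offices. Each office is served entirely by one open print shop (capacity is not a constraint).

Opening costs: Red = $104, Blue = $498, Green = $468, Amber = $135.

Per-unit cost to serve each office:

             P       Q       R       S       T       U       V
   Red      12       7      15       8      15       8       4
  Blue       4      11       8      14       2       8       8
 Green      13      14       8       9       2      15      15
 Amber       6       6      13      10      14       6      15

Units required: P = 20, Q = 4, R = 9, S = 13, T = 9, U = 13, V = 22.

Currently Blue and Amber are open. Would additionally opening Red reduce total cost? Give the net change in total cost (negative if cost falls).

Current service cost with {Blue, Amber}: 578.
Adding Red: each office re-picks its cheapest; new service cost 464, saving 114.
Extra fixed cost: 104. Net change = 104 − 114 = -10.
(Totals: 1211 → 1201.)

Yes — net change −10 (cost falls by 10).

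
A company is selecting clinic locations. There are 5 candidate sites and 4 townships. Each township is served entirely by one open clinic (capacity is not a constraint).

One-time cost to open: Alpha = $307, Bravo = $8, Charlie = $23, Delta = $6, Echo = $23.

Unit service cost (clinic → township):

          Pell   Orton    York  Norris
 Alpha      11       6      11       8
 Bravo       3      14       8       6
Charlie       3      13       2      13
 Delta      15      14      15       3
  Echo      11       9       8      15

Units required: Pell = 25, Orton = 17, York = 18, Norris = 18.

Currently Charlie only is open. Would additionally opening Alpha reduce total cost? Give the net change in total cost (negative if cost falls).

Current service cost with {Charlie}: 566.
Adding Alpha: each township re-picks its cheapest; new service cost 357, saving 209.
Extra fixed cost: 307. Net change = 307 − 209 = 98.
(Totals: 589 → 687.)

No — net change +98 (cost rises by 98).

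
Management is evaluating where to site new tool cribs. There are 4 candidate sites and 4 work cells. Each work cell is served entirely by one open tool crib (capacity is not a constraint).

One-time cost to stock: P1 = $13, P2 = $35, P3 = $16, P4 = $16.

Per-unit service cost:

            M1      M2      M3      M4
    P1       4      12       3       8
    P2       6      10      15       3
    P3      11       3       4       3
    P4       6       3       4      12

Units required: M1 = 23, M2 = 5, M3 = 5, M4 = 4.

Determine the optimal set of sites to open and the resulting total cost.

Open P1 and P3; minimum total cost 163.

For any fixed open set, each work cell goes to its cheapest open site; total = fixed + service.
{P1, P3}: M1→P1 4·23=92, M2→P3 3·5=15, M3→P1 3·5=15, M4→P3 3·4=12. Service 134; fixed 29; total 163.
{P1, P3, P4}: M1→P1 4·23=92, M2→P3 3·5=15, M3→P1 3·5=15, M4→P3 3·4=12. Service 134; fixed 45; total 179.
{P1, P4}: service 154 + fixed 29 = 183
{P1, P2, P3, P4}: M1→P1 4·23=92, M2→P3 3·5=15, M3→P1 3·5=15, M4→P2 3·4=12. Service 134; fixed 80; total 214.
(All 15 nonempty subsets were checked; P1 and P3 is lowest.)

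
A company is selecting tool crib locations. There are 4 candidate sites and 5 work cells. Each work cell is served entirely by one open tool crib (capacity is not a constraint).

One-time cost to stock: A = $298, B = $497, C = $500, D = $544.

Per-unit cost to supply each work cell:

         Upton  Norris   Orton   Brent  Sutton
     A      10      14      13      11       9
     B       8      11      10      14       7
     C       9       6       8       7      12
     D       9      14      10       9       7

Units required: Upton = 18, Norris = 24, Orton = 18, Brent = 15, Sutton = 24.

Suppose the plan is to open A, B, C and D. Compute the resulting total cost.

Total cost: 2544

Each work cell is assigned to its cheapest site among the open ones.
{A, B, C, D}: Upton→B 8·18=144, Norris→C 6·24=144, Orton→C 8·18=144, Brent→C 7·15=105, Sutton→B 7·24=168. Service 705; fixed 1839; total 2544.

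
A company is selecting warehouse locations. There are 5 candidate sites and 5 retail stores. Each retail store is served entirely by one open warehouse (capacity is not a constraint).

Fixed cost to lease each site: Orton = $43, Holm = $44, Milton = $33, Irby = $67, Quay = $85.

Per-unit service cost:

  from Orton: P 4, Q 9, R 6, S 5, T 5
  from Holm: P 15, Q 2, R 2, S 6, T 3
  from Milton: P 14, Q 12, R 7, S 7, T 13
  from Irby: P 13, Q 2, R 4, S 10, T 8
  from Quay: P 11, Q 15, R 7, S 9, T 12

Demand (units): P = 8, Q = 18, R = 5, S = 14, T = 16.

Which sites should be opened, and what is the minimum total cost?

For any fixed open set, each retail store goes to its cheapest open site; total = fixed + service.
{Orton, Holm}: P→Orton 4·8=32, Q→Holm 2·18=36, R→Holm 2·5=10, S→Orton 5·14=70, T→Holm 3·16=48. Service 196; fixed 87; total 283.
{Orton, Holm, Milton}: P→Orton 4·8=32, Q→Holm 2·18=36, R→Holm 2·5=10, S→Orton 5·14=70, T→Holm 3·16=48. Service 196; fixed 120; total 316.
{Holm}: service 298 + fixed 44 = 342
{Orton, Holm, Milton, Irby, Quay}: P→Orton 4·8=32, Q→Holm 2·18=36, R→Holm 2·5=10, S→Orton 5·14=70, T→Holm 3·16=48. Service 196; fixed 272; total 468.
No other subset beats 283.

Open Orton and Holm; minimum total cost 283.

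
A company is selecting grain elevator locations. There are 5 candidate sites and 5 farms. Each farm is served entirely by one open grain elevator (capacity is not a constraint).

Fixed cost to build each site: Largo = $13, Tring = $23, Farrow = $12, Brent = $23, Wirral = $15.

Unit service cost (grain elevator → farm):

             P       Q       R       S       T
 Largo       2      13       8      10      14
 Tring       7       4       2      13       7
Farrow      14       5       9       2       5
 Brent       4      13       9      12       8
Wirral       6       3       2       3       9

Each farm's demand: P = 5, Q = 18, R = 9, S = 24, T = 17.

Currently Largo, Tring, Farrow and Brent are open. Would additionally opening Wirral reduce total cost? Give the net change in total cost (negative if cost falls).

Yes — net change −3 (cost falls by 3).

Current service cost with {Largo, Tring, Farrow, Brent}: 233.
Adding Wirral: each farm re-picks its cheapest; new service cost 215, saving 18.
Extra fixed cost: 15. Net change = 15 − 18 = -3.
(Totals: 304 → 301.)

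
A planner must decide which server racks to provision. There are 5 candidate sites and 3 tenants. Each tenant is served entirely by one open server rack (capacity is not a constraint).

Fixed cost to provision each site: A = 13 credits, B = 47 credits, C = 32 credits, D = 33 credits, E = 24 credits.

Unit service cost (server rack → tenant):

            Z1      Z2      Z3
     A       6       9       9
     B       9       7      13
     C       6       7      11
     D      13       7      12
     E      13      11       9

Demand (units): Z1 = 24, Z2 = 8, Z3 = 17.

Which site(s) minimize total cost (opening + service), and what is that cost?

For any fixed open set, each tenant goes to its cheapest open site; total = fixed + service.
{A}: Z1→A 6·24=144, Z2→A 9·8=72, Z3→A 9·17=153. Service 369; fixed 13; total 382.
{A, C}: Z1→A 6·24=144, Z2→C 7·8=56, Z3→A 9·17=153. Service 353; fixed 45; total 398.
{A, D}: service 353 + fixed 46 = 399
{A, B, C, D, E}: service 353 + fixed 149 = 502
No other subset beats 382.

Open A only; minimum total cost 382.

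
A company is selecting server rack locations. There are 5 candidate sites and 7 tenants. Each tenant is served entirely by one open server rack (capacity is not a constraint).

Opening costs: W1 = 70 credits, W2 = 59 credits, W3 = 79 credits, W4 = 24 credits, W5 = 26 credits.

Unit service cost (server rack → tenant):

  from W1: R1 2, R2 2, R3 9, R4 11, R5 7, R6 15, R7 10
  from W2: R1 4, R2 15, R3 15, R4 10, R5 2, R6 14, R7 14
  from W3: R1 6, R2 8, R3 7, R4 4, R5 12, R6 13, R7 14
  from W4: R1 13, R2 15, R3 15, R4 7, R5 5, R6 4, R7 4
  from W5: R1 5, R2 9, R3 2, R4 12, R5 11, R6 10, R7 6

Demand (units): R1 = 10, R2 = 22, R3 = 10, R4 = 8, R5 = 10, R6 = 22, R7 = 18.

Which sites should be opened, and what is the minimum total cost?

Open W1, W4 and W5; minimum total cost 470.

For any fixed open set, each tenant goes to its cheapest open site; total = fixed + service.
{W1, W4, W5}: R1→W1 2·10=20, R2→W1 2·22=44, R3→W5 2·10=20, R4→W4 7·8=56, R5→W4 5·10=50, R6→W4 4·22=88, R7→W4 4·18=72. Service 350; fixed 120; total 470.
{W1, W2, W4, W5}: service 320 + fixed 179 = 499
{W1, W4}: service 420 + fixed 94 = 514
{W1, W2, W3, W4, W5}: service 296 + fixed 258 = 554
No other subset beats 470.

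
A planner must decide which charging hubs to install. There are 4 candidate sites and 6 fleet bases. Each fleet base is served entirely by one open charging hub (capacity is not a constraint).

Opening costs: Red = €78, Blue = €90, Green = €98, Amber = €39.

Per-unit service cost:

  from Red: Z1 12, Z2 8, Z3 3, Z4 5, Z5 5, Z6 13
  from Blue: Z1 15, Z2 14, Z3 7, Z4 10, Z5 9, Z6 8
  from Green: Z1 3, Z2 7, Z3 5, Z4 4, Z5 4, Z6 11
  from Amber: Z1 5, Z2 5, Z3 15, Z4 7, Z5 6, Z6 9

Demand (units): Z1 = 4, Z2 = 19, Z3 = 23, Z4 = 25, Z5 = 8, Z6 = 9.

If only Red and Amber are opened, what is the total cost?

Each fleet base is assigned to its cheapest site among the open ones.
{Red, Amber}: Z1→Amber 5·4=20, Z2→Amber 5·19=95, Z3→Red 3·23=69, Z4→Red 5·25=125, Z5→Red 5·8=40, Z6→Amber 9·9=81. Service 430; fixed 117; total 547.

Total cost: 547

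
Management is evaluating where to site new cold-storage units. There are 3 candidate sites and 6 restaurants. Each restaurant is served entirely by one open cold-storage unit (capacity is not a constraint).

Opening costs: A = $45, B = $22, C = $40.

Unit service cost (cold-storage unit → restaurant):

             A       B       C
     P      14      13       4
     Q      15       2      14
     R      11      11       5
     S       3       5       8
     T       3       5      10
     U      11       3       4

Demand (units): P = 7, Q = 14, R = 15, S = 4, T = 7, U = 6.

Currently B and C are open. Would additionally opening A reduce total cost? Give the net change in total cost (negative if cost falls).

Current service cost with {B, C}: 204.
Adding A: each restaurant re-picks its cheapest; new service cost 182, saving 22.
Extra fixed cost: 45. Net change = 45 − 22 = 23.
(Totals: 266 → 289.)

No — net change +23 (cost rises by 23).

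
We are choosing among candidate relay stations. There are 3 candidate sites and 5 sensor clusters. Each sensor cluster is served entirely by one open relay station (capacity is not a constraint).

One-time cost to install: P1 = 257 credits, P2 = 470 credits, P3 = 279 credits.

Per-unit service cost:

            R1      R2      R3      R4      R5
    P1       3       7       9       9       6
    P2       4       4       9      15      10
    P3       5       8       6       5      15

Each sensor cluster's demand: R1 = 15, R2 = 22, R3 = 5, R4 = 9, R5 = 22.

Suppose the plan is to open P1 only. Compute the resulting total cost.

Total cost: 714

Each sensor cluster is assigned to its cheapest site among the open ones.
{P1}: R1→P1 3·15=45, R2→P1 7·22=154, R3→P1 9·5=45, R4→P1 9·9=81, R5→P1 6·22=132. Service 457; fixed 257; total 714.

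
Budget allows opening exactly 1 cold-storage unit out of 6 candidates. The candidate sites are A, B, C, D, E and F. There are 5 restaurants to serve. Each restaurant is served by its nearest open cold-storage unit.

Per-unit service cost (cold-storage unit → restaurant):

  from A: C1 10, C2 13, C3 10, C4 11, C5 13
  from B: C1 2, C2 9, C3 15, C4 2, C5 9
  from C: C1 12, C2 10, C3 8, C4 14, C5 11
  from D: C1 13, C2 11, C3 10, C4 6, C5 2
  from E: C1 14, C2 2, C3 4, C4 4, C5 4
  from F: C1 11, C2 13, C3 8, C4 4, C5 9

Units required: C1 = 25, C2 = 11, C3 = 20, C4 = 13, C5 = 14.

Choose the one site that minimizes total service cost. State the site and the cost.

With exactly 1 open, each restaurant uses its cheapest among the chosen.
{E}: C1→E 14·25=350, C2→E 2·11=22, C3→E 4·20=80, C4→E 4·13=52, C5→E 4·14=56. Service cost 560.
{B}: service cost 601
{D}: service cost 752
Among all 6 size-1 choices, {E} is lowest.

Choose E only; total service cost 560.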